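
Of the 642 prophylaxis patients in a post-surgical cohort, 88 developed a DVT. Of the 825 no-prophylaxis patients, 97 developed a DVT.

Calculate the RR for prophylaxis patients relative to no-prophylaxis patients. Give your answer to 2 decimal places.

1.17

risk, prophylaxis patients = 88/642 = 0.1371
risk, no-prophylaxis patients = 97/825 = 0.1176
RR = 0.1371 / 0.1176 = 1.17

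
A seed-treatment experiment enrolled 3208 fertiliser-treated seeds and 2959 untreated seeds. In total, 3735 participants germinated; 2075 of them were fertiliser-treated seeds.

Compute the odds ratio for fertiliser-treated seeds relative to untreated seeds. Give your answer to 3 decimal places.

OR = 1.433

fertiliser-treated seeds without the outcome: 3208 − 2075 = 1133
untreated seeds with the outcome: 3735 − 2075 = 1660
untreated seeds without the outcome: 2959 − 1660 = 1299
odds, fertiliser-treated seeds = 2075/1133 = 1.8314
odds, untreated seeds = 1660/1299 = 1.2779
OR = 1.8314 / 1.2779 = 1.433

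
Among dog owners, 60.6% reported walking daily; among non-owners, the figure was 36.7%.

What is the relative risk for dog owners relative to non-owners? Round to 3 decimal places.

RR = 0.6060 / 0.3670 = 1.651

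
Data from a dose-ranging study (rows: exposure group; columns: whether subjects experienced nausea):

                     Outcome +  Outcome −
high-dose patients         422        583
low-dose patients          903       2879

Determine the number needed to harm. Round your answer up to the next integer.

NNH ≈ 6

risk, high-dose patients = 422/1005 = 0.419900
risk, low-dose patients = 903/3782 = 0.238763
absolute risk difference = 0.181138
1 / 0.181138 = 5.521 → round up → 6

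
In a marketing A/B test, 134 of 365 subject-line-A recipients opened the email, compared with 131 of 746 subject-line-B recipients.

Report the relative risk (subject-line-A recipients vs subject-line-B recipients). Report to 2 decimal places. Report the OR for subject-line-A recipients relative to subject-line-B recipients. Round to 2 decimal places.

risk, subject-line-A recipients = 134/365 = 0.3671
risk, subject-line-B recipients = 131/746 = 0.1756
RR = 0.3671 / 0.1756 = 2.09
odds, subject-line-A recipients = 134/231 = 0.5801
odds, subject-line-B recipients = 131/615 = 0.2130
OR = 0.5801 / 0.2130 = 2.72

RR = 2.09; OR = 2.72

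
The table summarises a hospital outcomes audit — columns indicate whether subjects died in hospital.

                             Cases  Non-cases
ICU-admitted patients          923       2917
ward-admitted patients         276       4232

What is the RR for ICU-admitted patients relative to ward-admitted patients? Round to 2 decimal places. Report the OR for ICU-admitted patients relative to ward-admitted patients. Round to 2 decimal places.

RR = 3.93; OR = 4.85

risk, ICU-admitted patients = 923/3840 = 0.2404
risk, ward-admitted patients = 276/4508 = 0.0612
RR = 0.2404 / 0.0612 = 3.93
OR = (923 × 4232) / (2917 × 276) = 3906136/805092 ≈ 4.85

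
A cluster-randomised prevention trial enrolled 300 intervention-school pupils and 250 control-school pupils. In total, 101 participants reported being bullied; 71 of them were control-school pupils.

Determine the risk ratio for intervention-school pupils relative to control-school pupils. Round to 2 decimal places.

0.35

intervention-school pupils with the outcome: 101 − 71 = 30
intervention-school pupils without the outcome: 300 − 30 = 270
control-school pupils without the outcome: 250 − 71 = 179
risk, intervention-school pupils = 30/300 = 0.1000
risk, control-school pupils = 71/250 = 0.2840
RR = 0.1000 / 0.2840 = 0.35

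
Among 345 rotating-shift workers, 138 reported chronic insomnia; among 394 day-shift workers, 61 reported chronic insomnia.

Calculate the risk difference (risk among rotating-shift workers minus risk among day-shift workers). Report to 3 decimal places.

risk, rotating-shift workers = 138/345 = 0.4000
risk, day-shift workers = 61/394 = 0.1548
risk difference = 0.4000 − 0.1548 = 0.245

RD: 0.245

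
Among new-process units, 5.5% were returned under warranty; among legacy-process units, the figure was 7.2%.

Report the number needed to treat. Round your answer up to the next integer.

NNT ≈ 59

absolute risk difference = 0.017000
1 / 0.017000 = 58.824 → round up → 59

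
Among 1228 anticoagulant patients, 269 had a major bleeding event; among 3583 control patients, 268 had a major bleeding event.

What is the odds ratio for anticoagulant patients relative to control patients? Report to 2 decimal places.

odds, anticoagulant patients = 269/959 = 0.2805
odds, control patients = 268/3315 = 0.0808
OR = 0.2805 / 0.0808 = 3.47

OR: 3.47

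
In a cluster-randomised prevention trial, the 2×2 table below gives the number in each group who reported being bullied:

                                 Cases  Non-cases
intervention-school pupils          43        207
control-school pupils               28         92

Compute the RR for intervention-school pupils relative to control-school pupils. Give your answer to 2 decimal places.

0.74

risk, intervention-school pupils = 43/250 = 0.1720
risk, control-school pupils = 28/120 = 0.2333
RR = 0.1720 / 0.2333 = 0.74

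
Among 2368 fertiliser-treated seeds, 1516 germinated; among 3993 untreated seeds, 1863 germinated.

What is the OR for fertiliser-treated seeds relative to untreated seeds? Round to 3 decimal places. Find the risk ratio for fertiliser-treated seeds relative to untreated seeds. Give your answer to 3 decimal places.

OR = 2.034; RR = 1.372

OR = (1516 × 2130) / (852 × 1863) = 3229080/1587276 ≈ 2.034
risk, fertiliser-treated seeds = 1516/2368 = 0.6402
risk, untreated seeds = 1863/3993 = 0.4666
RR = 0.6402 / 0.4666 = 1.372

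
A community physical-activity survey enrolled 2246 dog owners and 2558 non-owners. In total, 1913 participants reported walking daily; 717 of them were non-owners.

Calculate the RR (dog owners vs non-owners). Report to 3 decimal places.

dog owners with the outcome: 1913 − 717 = 1196
dog owners without the outcome: 2246 − 1196 = 1050
non-owners without the outcome: 2558 − 717 = 1841
risk, dog owners = 1196/2246 = 0.5325
risk, non-owners = 717/2558 = 0.2803
RR = 0.5325 / 0.2803 = 1.900

RR ≈ 1.900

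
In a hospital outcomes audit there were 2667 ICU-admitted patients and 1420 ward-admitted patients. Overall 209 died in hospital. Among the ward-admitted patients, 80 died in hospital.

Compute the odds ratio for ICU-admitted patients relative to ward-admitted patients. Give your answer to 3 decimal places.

0.851

ICU-admitted patients with the outcome: 209 − 80 = 129
ICU-admitted patients without the outcome: 2667 − 129 = 2538
ward-admitted patients without the outcome: 1420 − 80 = 1340
odds, ICU-admitted patients = 129/2538 = 0.05083
odds, ward-admitted patients = 80/1340 = 0.05970
OR = 0.05083 / 0.05970 = 0.851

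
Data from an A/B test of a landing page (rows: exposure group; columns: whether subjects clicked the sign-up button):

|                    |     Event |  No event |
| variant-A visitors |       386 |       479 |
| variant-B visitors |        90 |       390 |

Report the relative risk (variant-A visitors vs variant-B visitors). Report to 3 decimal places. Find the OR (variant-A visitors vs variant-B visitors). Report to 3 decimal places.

risk, variant-A visitors = 386/865 = 0.4462
risk, variant-B visitors = 90/480 = 0.1875
RR = 0.4462 / 0.1875 = 2.380
OR = (386 × 390) / (479 × 90) = 150540/43110 ≈ 3.492

RR = 2.380; OR = 3.492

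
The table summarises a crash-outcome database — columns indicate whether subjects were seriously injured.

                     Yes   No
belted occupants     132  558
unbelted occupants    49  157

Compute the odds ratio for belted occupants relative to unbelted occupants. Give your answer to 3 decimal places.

OR = (132 × 157) / (558 × 49) = 20724/27342 ≈ 0.758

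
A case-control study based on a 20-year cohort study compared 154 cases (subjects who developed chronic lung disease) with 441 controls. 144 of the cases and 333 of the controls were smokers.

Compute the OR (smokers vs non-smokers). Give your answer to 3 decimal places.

OR = (144 × 108) / (333 × 10) = 15552/3330 ≈ 4.670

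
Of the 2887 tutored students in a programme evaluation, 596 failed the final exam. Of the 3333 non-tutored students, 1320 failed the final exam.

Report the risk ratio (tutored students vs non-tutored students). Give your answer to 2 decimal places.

RR ≈ 0.52

risk, tutored students = 596/2887 = 0.2064
risk, non-tutored students = 1320/3333 = 0.3960
RR = 0.2064 / 0.3960 = 0.52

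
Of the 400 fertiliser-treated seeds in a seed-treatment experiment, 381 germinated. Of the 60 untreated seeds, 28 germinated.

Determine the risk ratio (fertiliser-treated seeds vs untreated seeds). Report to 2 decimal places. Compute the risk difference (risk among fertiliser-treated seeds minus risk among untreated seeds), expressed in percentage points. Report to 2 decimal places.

RR = 2.04; RD = 48.58

risk, fertiliser-treated seeds = 381/400 = 0.9525
risk, untreated seeds = 28/60 = 0.4667
RR = 0.9525 / 0.4667 = 2.04
risk difference = 0.9525 − 0.4667 = 0.4858 → 48.58 percentage points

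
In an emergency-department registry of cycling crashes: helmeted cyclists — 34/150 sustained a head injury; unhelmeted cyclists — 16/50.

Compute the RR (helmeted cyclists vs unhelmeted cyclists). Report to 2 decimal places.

risk, helmeted cyclists = 34/150 = 0.2267
risk, unhelmeted cyclists = 16/50 = 0.3200
RR = 0.2267 / 0.3200 = 0.71

RR: 0.71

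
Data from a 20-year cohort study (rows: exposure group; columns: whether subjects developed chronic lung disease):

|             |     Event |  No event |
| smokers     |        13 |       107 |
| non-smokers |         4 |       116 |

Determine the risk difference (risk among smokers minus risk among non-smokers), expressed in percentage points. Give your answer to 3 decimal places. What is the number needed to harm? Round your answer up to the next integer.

risk, smokers = 13/120 = 0.10833
risk, non-smokers = 4/120 = 0.03333
risk difference = 0.10833 − 0.03333 = 0.07500 → 7.500 percentage points
absolute risk difference = 0.075000
1 / 0.075000 = 13.333 → round up → 14

RD = 7.500; NNH = 14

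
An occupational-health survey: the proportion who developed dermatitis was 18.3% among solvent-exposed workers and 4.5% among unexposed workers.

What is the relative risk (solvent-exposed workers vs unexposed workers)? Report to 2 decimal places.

RR = 0.18300 / 0.04500 = 4.07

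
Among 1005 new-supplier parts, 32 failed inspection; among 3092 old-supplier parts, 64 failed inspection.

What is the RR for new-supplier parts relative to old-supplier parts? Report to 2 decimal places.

risk, new-supplier parts = 32/1005 = 0.03184
risk, old-supplier parts = 64/3092 = 0.02070
RR = 0.03184 / 0.02070 = 1.54

1.54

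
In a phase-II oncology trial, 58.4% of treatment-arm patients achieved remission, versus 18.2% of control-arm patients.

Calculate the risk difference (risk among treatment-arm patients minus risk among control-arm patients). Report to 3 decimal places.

risk difference = 0.5840 − 0.1820 = 0.402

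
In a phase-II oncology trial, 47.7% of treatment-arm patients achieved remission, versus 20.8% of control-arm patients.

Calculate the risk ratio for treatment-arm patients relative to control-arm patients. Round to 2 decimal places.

RR = 0.4770 / 0.2080 = 2.29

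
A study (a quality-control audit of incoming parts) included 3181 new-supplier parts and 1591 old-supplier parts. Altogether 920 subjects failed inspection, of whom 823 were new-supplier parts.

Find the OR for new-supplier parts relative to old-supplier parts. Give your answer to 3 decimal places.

OR: 5.376

new-supplier parts without the outcome: 3181 − 823 = 2358
old-supplier parts with the outcome: 920 − 823 = 97
old-supplier parts without the outcome: 1591 − 97 = 1494
OR = (823 × 1494) / (2358 × 97) = 1229562/228726 ≈ 5.376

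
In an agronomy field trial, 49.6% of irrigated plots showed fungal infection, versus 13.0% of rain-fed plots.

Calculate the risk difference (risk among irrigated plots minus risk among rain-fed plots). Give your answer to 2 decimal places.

risk difference = 0.4960 − 0.1300 = 0.37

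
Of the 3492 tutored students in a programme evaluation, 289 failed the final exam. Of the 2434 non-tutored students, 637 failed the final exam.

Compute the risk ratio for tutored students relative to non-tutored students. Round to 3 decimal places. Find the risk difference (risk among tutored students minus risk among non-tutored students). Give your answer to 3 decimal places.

risk, tutored students = 289/3492 = 0.0828
risk, non-tutored students = 637/2434 = 0.2617
RR = 0.0828 / 0.2617 = 0.316
risk difference = 0.0828 − 0.2617 = -0.179

RR = 0.316; RD = -0.179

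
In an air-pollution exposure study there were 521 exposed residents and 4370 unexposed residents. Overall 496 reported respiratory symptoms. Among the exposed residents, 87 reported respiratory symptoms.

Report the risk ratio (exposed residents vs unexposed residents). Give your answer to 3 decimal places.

1.784

exposed residents without the outcome: 521 − 87 = 434
unexposed residents with the outcome: 496 − 87 = 409
unexposed residents without the outcome: 4370 − 409 = 3961
risk, exposed residents = 87/521 = 0.1670
risk, unexposed residents = 409/4370 = 0.0936
RR = 0.1670 / 0.0936 = 1.784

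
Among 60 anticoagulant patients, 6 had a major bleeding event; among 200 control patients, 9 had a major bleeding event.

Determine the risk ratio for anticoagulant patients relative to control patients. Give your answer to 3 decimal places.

RR = 2.222

risk, anticoagulant patients = 6/60 = 0.10000
risk, control patients = 9/200 = 0.04500
RR = 0.10000 / 0.04500 = 2.222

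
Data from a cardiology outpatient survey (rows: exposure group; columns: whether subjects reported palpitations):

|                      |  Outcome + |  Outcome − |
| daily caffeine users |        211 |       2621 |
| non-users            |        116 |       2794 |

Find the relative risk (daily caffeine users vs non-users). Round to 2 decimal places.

RR ≈ 1.87

risk, daily caffeine users = 211/2832 = 0.07451
risk, non-users = 116/2910 = 0.03986
RR = 0.07451 / 0.03986 = 1.87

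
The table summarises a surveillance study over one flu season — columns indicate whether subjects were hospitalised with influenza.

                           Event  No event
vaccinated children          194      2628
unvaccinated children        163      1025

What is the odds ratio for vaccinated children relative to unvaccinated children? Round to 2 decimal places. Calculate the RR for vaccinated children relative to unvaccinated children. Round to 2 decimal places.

odds, vaccinated children = 194/2628 = 0.0738
odds, unvaccinated children = 163/1025 = 0.1590
OR = 0.0738 / 0.1590 = 0.46
risk, vaccinated children = 194/2822 = 0.0687
risk, unvaccinated children = 163/1188 = 0.1372
RR = 0.0687 / 0.1372 = 0.50

OR = 0.46; RR = 0.50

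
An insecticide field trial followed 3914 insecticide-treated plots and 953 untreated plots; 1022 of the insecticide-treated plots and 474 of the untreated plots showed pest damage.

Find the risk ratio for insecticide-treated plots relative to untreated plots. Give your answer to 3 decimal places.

risk, insecticide-treated plots = 1022/3914 = 0.2611
risk, untreated plots = 474/953 = 0.4974
RR = 0.2611 / 0.4974 = 0.525

RR = 0.525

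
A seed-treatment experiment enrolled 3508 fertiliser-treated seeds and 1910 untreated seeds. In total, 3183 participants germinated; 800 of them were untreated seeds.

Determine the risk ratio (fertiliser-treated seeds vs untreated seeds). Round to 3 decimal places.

fertiliser-treated seeds with the outcome: 3183 − 800 = 2383
fertiliser-treated seeds without the outcome: 3508 − 2383 = 1125
untreated seeds without the outcome: 1910 − 800 = 1110
risk, fertiliser-treated seeds = 2383/3508 = 0.6793
risk, untreated seeds = 800/1910 = 0.4188
RR = 0.6793 / 0.4188 = 1.622

1.622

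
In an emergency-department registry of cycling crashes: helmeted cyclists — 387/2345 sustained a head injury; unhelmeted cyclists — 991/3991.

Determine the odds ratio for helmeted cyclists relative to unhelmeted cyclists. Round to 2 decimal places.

OR = (387 × 3000) / (1958 × 991) = 1161000/1940378 ≈ 0.60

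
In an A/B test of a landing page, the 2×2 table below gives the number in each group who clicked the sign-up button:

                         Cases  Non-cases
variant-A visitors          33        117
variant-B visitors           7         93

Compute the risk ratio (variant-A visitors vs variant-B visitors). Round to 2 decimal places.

RR = 3.14

risk, variant-A visitors = 33/150 = 0.2200
risk, variant-B visitors = 7/100 = 0.0700
RR = 0.2200 / 0.0700 = 3.14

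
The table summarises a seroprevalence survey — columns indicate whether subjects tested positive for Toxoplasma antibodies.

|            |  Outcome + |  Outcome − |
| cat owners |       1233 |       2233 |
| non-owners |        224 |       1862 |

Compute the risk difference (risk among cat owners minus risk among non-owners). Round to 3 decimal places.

risk, cat owners = 1233/3466 = 0.3557
risk, non-owners = 224/2086 = 0.1074
risk difference = 0.3557 − 0.1074 = 0.248

RD ≈ 0.248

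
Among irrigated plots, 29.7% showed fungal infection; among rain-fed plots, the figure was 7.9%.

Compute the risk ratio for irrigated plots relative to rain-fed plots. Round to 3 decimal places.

RR = 0.2970 / 0.0790 = 3.759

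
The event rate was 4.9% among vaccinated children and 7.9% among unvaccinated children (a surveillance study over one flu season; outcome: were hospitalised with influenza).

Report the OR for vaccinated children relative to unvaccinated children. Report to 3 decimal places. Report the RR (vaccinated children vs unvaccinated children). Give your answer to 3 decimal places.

odds, vaccinated children = 0.04900/0.95100 = 0.05152
odds, unvaccinated children = 0.07900/0.92100 = 0.08578
OR = 0.05152 / 0.08578 = 0.601
RR = 0.04900 / 0.07900 = 0.620

OR = 0.601; RR = 0.620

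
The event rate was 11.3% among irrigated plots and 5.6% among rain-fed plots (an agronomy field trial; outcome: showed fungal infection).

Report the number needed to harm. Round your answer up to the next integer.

NNH: 18

absolute risk difference = 0.057000
1 / 0.057000 = 17.544 → round up → 18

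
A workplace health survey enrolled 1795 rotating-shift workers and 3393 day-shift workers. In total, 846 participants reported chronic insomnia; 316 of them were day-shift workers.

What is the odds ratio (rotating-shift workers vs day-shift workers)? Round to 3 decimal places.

OR: 4.080

rotating-shift workers with the outcome: 846 − 316 = 530
rotating-shift workers without the outcome: 1795 − 530 = 1265
day-shift workers without the outcome: 3393 − 316 = 3077
OR = (530 × 3077) / (1265 × 316) = 1630810/399740 ≈ 4.080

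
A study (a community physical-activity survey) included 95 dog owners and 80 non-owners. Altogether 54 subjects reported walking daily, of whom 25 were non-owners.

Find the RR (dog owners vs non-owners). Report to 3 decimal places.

dog owners with the outcome: 54 − 25 = 29
dog owners without the outcome: 95 − 29 = 66
non-owners without the outcome: 80 − 25 = 55
risk, dog owners = 29/95 = 0.3053
risk, non-owners = 25/80 = 0.3125
RR = 0.3053 / 0.3125 = 0.977

0.977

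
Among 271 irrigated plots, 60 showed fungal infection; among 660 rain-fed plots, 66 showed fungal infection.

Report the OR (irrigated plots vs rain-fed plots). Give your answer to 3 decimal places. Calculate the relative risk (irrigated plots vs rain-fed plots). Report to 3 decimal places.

OR = (60 × 594) / (211 × 66) = 35640/13926 ≈ 2.559
risk, irrigated plots = 60/271 = 0.2214
risk, rain-fed plots = 66/660 = 0.1000
RR = 0.2214 / 0.1000 = 2.214

OR = 2.559; RR = 2.214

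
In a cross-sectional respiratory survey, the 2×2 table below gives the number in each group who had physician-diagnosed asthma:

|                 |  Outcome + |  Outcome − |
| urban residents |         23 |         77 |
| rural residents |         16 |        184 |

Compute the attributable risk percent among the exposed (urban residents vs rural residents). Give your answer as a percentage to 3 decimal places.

AR% ≈ 65.217%

risk, urban residents = 23/100 = 0.2300
risk, rural residents = 16/200 = 0.0800
AR% = (0.2300 − 0.0800) / 0.2300 = 0.6522 → 65.217%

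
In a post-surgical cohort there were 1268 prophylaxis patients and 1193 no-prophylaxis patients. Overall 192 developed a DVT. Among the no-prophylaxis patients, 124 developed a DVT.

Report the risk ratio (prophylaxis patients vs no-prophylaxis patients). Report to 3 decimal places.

RR = 0.516

prophylaxis patients with the outcome: 192 − 124 = 68
prophylaxis patients without the outcome: 1268 − 68 = 1200
no-prophylaxis patients without the outcome: 1193 − 124 = 1069
risk, prophylaxis patients = 68/1268 = 0.0536
risk, no-prophylaxis patients = 124/1193 = 0.1039
RR = 0.0536 / 0.1039 = 0.516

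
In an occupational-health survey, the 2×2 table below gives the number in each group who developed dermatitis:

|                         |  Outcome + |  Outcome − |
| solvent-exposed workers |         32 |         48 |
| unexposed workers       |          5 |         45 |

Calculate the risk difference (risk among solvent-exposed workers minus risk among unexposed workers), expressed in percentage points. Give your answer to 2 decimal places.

RD: 30.00

risk, solvent-exposed workers = 32/80 = 0.4000
risk, unexposed workers = 5/50 = 0.1000
risk difference = 0.4000 − 0.1000 = 0.3000 → 30.00 percentage points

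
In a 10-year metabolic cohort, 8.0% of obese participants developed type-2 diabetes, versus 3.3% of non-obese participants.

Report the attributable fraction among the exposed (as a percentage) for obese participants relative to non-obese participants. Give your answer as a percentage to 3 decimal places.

AR% = (0.08000 − 0.03300) / 0.08000 = 0.5875 → 58.750%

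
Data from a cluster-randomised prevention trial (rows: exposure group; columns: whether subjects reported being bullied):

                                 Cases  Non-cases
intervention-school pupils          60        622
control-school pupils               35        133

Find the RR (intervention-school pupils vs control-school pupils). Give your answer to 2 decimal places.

risk, intervention-school pupils = 60/682 = 0.0880
risk, control-school pupils = 35/168 = 0.2083
RR = 0.0880 / 0.2083 = 0.42

0.42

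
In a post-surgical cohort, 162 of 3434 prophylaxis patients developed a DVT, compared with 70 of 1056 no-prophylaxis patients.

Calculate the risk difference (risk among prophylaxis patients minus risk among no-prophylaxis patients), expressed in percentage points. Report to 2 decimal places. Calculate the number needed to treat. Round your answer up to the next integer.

risk, prophylaxis patients = 162/3434 = 0.04718
risk, no-prophylaxis patients = 70/1056 = 0.06629
risk difference = 0.04718 − 0.06629 = -0.01911 → -1.91 percentage points
absolute risk difference = 0.019113
1 / 0.019113 = 52.320 → round up → 53

RD = -1.91; NNT = 53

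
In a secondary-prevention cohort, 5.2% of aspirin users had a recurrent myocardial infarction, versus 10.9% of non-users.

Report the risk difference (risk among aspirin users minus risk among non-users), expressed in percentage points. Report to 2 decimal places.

-5.70

risk difference = 0.0520 − 0.1090 = -0.0570 → -5.70 percentage points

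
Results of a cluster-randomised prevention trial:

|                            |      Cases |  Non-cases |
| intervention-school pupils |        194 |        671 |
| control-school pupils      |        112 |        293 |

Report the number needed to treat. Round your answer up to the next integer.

risk, intervention-school pupils = 194/865 = 0.224277
risk, control-school pupils = 112/405 = 0.276543
absolute risk difference = 0.052266
1 / 0.052266 = 19.133 → round up → 20

20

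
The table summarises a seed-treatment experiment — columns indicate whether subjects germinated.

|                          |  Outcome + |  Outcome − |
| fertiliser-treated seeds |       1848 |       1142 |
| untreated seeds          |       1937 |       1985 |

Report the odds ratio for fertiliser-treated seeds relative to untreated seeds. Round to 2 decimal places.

OR = (1848 × 1985) / (1142 × 1937) = 3668280/2212054 ≈ 1.66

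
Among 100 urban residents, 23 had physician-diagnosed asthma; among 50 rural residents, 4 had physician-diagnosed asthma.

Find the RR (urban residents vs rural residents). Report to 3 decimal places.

2.875

risk, urban residents = 23/100 = 0.2300
risk, rural residents = 4/50 = 0.0800
RR = 0.2300 / 0.0800 = 2.875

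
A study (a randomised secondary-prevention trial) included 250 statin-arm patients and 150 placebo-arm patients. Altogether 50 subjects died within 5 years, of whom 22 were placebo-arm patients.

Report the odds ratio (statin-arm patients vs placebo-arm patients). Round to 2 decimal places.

0.73

statin-arm patients with the outcome: 50 − 22 = 28
statin-arm patients without the outcome: 250 − 28 = 222
placebo-arm patients without the outcome: 150 − 22 = 128
OR = (28 × 128) / (222 × 22) = 3584/4884 ≈ 0.73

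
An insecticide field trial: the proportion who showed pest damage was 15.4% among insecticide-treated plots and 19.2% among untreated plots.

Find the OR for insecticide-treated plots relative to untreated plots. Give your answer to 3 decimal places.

OR: 0.766

odds, insecticide-treated plots = 0.1540/0.8460 = 0.1820
odds, untreated plots = 0.1920/0.8080 = 0.2376
OR = 0.1820 / 0.2376 = 0.766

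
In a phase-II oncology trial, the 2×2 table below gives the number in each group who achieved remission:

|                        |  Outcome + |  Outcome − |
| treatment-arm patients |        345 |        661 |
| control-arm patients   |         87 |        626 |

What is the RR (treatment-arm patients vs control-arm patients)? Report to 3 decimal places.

RR ≈ 2.811

risk, treatment-arm patients = 345/1006 = 0.3429
risk, control-arm patients = 87/713 = 0.1220
RR = 0.3429 / 0.1220 = 2.811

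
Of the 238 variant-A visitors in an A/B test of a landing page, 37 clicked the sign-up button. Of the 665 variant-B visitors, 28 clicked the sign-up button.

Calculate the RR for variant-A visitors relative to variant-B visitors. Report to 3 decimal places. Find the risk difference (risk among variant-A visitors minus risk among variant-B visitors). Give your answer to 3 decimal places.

RR = 3.692; RD = 0.113

risk, variant-A visitors = 37/238 = 0.15546
risk, variant-B visitors = 28/665 = 0.04211
RR = 0.15546 / 0.04211 = 3.692
risk difference = 0.15546 − 0.04211 = 0.113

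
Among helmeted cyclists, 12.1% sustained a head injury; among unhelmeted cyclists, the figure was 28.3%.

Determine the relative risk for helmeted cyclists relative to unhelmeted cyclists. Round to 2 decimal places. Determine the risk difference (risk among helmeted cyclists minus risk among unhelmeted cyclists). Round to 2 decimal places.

RR = 0.1210 / 0.2830 = 0.43
risk difference = 0.1210 − 0.2830 = -0.16

RR = 0.43; RD = -0.16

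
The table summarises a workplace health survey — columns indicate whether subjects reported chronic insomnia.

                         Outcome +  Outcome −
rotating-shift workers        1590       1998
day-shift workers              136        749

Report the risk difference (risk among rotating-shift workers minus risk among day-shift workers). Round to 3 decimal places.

risk, rotating-shift workers = 1590/3588 = 0.4431
risk, day-shift workers = 136/885 = 0.1537
risk difference = 0.4431 − 0.1537 = 0.289

RD = 0.289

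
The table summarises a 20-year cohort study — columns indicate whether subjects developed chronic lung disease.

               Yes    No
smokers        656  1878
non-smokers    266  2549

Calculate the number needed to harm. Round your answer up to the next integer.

risk, smokers = 656/2534 = 0.258879
risk, non-smokers = 266/2815 = 0.094494
absolute risk difference = 0.164385
1 / 0.164385 = 6.083 → round up → 7

7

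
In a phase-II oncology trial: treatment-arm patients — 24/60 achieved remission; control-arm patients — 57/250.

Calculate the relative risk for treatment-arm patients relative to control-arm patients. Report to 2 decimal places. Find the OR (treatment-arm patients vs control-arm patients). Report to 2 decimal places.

RR = 1.75; OR = 2.26

risk, treatment-arm patients = 24/60 = 0.4000
risk, control-arm patients = 57/250 = 0.2280
RR = 0.4000 / 0.2280 = 1.75
odds, treatment-arm patients = 24/36 = 0.6667
odds, control-arm patients = 57/193 = 0.2953
OR = 0.6667 / 0.2953 = 2.26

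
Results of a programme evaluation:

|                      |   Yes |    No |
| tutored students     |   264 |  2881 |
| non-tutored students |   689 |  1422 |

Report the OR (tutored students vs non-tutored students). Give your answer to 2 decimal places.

odds, tutored students = 264/2881 = 0.0916
odds, non-tutored students = 689/1422 = 0.4845
OR = 0.0916 / 0.4845 = 0.19

OR = 0.19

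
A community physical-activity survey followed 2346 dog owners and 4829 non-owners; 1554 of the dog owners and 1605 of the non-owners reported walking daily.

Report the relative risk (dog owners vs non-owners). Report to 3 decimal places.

1.993

risk, dog owners = 1554/2346 = 0.6624
risk, non-owners = 1605/4829 = 0.3324
RR = 0.6624 / 0.3324 = 1.993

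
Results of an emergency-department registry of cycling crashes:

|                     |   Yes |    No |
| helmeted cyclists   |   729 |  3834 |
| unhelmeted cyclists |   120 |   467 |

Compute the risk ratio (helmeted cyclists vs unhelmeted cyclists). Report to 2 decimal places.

0.78

risk, helmeted cyclists = 729/4563 = 0.1598
risk, unhelmeted cyclists = 120/587 = 0.2044
RR = 0.1598 / 0.2044 = 0.78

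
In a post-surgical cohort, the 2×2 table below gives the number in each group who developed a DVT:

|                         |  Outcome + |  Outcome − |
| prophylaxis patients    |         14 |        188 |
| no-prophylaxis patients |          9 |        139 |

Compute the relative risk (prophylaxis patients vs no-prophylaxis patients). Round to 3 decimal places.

risk, prophylaxis patients = 14/202 = 0.0693
risk, no-prophylaxis patients = 9/148 = 0.0608
RR = 0.0693 / 0.0608 = 1.140

1.140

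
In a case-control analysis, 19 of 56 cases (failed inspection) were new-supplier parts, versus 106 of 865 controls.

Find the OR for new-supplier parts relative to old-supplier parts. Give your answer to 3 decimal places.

OR = (19 × 759) / (106 × 37) = 14421/3922 ≈ 3.677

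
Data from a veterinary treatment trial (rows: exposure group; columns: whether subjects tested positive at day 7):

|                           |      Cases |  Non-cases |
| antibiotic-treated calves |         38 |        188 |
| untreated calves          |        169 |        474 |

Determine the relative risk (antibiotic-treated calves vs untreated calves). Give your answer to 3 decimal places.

risk, antibiotic-treated calves = 38/226 = 0.1681
risk, untreated calves = 169/643 = 0.2628
RR = 0.1681 / 0.2628 = 0.640

0.640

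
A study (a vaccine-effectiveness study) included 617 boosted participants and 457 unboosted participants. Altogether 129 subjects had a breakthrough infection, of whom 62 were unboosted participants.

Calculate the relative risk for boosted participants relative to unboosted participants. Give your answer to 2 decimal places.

RR: 0.80

boosted participants with the outcome: 129 − 62 = 67
boosted participants without the outcome: 617 − 67 = 550
unboosted participants without the outcome: 457 − 62 = 395
risk, boosted participants = 67/617 = 0.1086
risk, unboosted participants = 62/457 = 0.1357
RR = 0.1086 / 0.1357 = 0.80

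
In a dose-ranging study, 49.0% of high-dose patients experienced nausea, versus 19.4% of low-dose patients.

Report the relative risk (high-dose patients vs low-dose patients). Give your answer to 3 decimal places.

RR = 0.4900 / 0.1940 = 2.526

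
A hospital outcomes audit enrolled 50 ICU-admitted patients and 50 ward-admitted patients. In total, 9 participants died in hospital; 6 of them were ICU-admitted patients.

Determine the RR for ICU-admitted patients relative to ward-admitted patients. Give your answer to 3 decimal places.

2.000

ICU-admitted patients without the outcome: 50 − 6 = 44
ward-admitted patients with the outcome: 9 − 6 = 3
ward-admitted patients without the outcome: 50 − 3 = 47
risk, ICU-admitted patients = 6/50 = 0.1200
risk, ward-admitted patients = 3/50 = 0.0600
RR = 0.1200 / 0.0600 = 2.000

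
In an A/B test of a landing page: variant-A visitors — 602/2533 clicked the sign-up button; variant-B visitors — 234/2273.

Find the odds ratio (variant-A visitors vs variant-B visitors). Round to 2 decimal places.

odds, variant-A visitors = 602/1931 = 0.3118
odds, variant-B visitors = 234/2039 = 0.1148
OR = 0.3118 / 0.1148 = 2.72

2.72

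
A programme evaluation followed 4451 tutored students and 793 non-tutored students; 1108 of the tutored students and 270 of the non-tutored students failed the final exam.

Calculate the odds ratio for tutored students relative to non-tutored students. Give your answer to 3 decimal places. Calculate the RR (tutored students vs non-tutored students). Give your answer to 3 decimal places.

OR = 0.642; RR = 0.731

OR = (1108 × 523) / (3343 × 270) = 579484/902610 ≈ 0.642
risk, tutored students = 1108/4451 = 0.2489
risk, non-tutored students = 270/793 = 0.3405
RR = 0.2489 / 0.3405 = 0.731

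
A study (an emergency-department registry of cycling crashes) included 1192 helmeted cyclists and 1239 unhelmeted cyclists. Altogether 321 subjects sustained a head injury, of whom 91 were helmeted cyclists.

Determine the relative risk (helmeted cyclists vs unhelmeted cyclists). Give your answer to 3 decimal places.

RR: 0.411

helmeted cyclists without the outcome: 1192 − 91 = 1101
unhelmeted cyclists with the outcome: 321 − 91 = 230
unhelmeted cyclists without the outcome: 1239 − 230 = 1009
risk, helmeted cyclists = 91/1192 = 0.0763
risk, unhelmeted cyclists = 230/1239 = 0.1856
RR = 0.0763 / 0.1856 = 0.411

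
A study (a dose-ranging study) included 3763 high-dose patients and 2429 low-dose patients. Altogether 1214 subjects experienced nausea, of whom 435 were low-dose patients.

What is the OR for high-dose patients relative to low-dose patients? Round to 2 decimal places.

OR: 1.20

high-dose patients with the outcome: 1214 − 435 = 779
high-dose patients without the outcome: 3763 − 779 = 2984
low-dose patients without the outcome: 2429 − 435 = 1994
odds, high-dose patients = 779/2984 = 0.2611
odds, low-dose patients = 435/1994 = 0.2182
OR = 0.2611 / 0.2182 = 1.20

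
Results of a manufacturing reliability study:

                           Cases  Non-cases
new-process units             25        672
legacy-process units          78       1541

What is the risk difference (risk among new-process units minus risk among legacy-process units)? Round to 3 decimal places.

risk, new-process units = 25/697 = 0.03587
risk, legacy-process units = 78/1619 = 0.04818
risk difference = 0.03587 − 0.04818 = -0.012

RD = -0.012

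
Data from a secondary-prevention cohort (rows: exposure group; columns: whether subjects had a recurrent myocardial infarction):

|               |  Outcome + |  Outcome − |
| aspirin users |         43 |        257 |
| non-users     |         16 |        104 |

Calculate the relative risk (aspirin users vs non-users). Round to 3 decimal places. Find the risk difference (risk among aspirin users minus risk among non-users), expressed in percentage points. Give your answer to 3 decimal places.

RR = 1.075; RD = 1.000

risk, aspirin users = 43/300 = 0.1433
risk, non-users = 16/120 = 0.1333
RR = 0.1433 / 0.1333 = 1.075
risk difference = 0.1433 − 0.1333 = 0.0100 → 1.000 percentage points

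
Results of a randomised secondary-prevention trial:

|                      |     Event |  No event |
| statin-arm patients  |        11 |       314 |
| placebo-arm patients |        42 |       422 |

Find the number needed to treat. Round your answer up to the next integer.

risk, statin-arm patients = 11/325 = 0.033846
risk, placebo-arm patients = 42/464 = 0.090517
absolute risk difference = 0.056671
1 / 0.056671 = 17.646 → round up → 18

18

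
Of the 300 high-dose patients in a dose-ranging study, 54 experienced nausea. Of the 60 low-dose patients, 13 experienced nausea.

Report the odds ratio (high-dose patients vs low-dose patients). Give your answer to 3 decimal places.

OR = (54 × 47) / (246 × 13) = 2538/3198 ≈ 0.794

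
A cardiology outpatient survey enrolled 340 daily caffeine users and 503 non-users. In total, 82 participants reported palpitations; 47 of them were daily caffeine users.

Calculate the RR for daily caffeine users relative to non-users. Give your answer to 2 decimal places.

daily caffeine users without the outcome: 340 − 47 = 293
non-users with the outcome: 82 − 47 = 35
non-users without the outcome: 503 − 35 = 468
risk, daily caffeine users = 47/340 = 0.1382
risk, non-users = 35/503 = 0.0696
RR = 0.1382 / 0.0696 = 1.99

1.99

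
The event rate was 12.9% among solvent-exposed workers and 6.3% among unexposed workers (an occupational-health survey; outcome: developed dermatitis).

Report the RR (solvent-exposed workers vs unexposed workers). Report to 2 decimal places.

RR = 0.1290 / 0.0630 = 2.05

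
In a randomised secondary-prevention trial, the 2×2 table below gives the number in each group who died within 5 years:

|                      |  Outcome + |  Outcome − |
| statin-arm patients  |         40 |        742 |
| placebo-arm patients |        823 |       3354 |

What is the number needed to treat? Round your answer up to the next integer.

NNT = 7

risk, statin-arm patients = 40/782 = 0.051151
risk, placebo-arm patients = 823/4177 = 0.197031
absolute risk difference = 0.145880
1 / 0.145880 = 6.855 → round up → 7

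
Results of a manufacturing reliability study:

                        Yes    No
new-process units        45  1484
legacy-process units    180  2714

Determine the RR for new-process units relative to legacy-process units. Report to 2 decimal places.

risk, new-process units = 45/1529 = 0.02943
risk, legacy-process units = 180/2894 = 0.06220
RR = 0.02943 / 0.06220 = 0.47

RR = 0.47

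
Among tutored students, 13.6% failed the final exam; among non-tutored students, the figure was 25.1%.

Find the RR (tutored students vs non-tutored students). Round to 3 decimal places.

RR = 0.1360 / 0.2510 = 0.542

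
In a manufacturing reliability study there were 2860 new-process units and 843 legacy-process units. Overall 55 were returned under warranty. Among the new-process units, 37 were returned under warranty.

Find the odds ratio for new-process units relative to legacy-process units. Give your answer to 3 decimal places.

OR = 0.601

new-process units without the outcome: 2860 − 37 = 2823
legacy-process units with the outcome: 55 − 37 = 18
legacy-process units without the outcome: 843 − 18 = 825
odds, new-process units = 37/2823 = 0.01311
odds, legacy-process units = 18/825 = 0.02182
OR = 0.01311 / 0.02182 = 0.601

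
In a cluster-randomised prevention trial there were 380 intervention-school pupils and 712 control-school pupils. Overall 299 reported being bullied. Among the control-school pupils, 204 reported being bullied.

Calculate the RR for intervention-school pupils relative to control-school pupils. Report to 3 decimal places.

intervention-school pupils with the outcome: 299 − 204 = 95
intervention-school pupils without the outcome: 380 − 95 = 285
control-school pupils without the outcome: 712 − 204 = 508
risk, intervention-school pupils = 95/380 = 0.2500
risk, control-school pupils = 204/712 = 0.2865
RR = 0.2500 / 0.2865 = 0.873

RR = 0.873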